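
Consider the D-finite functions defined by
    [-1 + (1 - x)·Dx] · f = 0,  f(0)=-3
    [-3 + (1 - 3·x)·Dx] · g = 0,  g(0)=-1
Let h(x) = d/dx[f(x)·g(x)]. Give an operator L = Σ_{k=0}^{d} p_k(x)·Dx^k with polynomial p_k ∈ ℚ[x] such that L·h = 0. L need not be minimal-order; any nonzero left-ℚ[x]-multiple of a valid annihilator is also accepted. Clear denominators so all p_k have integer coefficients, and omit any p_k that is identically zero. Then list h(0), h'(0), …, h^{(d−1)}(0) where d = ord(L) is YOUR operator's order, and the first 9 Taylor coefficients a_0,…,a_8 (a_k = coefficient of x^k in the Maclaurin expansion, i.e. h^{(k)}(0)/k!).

f: a_k = -3, -3, -3, -3, -3, -3, -3, -3, -3, …
g: a_k = -1, -3, -9, -27, -81, -243, -729, -2187, -6561, …
h₀=f·g: eliminate ⇒ L₀, order ≤ 1·1.
h₀' ⇒ L via d/dx closure of L₀.
L = (13 - 36·x + 27·x^2) + (-2 + 11·x - 18·x^2 + 9·x^3)·Dx  (order 1).
h: a_k = 12, 78, 360, 1452, 5460, 19674, 68880, 236184, 797148, …
ICs: h(0) = 12.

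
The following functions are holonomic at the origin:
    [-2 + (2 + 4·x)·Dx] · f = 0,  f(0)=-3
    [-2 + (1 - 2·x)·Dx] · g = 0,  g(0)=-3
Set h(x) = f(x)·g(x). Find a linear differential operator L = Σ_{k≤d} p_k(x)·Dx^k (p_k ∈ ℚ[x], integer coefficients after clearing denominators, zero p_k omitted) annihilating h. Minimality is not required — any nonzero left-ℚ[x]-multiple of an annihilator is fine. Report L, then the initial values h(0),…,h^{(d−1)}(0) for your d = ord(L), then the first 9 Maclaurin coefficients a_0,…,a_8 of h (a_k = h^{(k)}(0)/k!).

L = (3 + 2·x) + (-1 + 4·x^2)·Dx  (order 1).
h: a_k = 9, 27, 99/2, 207/2, 1611/8, 3285/8, 12951/16, 26199/16, 415323/128, …
ICs: h(0) = 9.

f: a_k = -3, -3, 3/2, -3/2, 15/8, -21/8, 63/16, -99/16, 1287/128, …
g: a_k = -3, -6, -12, -24, -48, -96, -192, -384, -768, …
Sym-product of L_f,L_g gives L₀ (≤ ord 1).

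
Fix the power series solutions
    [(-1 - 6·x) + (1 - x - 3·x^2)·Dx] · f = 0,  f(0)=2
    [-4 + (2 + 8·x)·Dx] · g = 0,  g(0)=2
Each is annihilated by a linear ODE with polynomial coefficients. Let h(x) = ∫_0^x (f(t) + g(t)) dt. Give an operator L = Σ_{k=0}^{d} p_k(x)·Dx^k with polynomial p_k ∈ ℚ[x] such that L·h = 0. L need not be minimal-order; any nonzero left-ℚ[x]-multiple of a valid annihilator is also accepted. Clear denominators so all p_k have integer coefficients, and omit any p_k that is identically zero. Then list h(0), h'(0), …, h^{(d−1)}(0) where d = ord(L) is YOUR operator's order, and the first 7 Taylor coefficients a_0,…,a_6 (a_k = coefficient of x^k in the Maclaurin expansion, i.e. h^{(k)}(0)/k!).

f: a_k = 2, 2, 8, 14, 38, 80, 194, …
g: a_k = 2, 4, -4, 8, -20, 56, -168, …
L₀ := lclm(L_f,L_g); ord L₀ ≤ 1+1.
Integrate: L := L₀·Dx.
L = (-20 - 120·x - 216·x^2 - 360·x^3)·Dx + (12 + 74·x + 306·x^2 + 744·x^3 + 900·x^4)·Dx^2 + (1 - 9·x - 73·x^2 - 18·x^3 + 354·x^4 + 360·x^5)·Dx^3  (order 3).
h: a_k = 0, 4, 3, 4/3, 11/2, 18/5, 68/3, …
ICs: h(0) = 0, h′(0) = 4, h′′(0) = 6.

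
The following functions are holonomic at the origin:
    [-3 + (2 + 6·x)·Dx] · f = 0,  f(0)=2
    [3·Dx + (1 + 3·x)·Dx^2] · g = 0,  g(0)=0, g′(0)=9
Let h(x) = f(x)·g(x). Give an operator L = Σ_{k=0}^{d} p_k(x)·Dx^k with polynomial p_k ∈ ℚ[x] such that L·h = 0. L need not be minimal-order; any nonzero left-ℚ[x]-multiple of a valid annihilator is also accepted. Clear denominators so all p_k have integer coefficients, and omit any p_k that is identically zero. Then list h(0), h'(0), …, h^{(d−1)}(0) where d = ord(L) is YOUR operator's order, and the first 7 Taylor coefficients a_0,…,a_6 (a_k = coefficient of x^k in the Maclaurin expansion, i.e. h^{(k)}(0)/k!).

f: a_k = 2, 3, -9/4, 27/8, -405/64, 1701/128, -15309/512, …
g: a_k = 0, 9, -27/2, 27, -243/4, 729/5, -729/2, …
f·g: L₀ = L_f ⊗_s L_g, ord ≤ 1·2.
L = 9 + (4 + 24·x + 36·x^2)·Dx^2  (order 2).
h: a_k = 0, 18, 0, -27/4, 81/4, -17253/320, 22599/160, …
ICs: h(0) = 0, h′(0) = 18.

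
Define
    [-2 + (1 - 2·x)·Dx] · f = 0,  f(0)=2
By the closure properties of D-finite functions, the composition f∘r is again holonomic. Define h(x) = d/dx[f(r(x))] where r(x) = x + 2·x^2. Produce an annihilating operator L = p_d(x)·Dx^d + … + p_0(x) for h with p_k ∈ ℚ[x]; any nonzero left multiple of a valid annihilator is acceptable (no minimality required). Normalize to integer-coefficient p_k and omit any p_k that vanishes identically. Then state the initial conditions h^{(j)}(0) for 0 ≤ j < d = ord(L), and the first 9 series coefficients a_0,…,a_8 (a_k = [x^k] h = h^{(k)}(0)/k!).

L = (8 + 24·x + 48·x^2) + (-1 - 2·x + 12·x^2 + 16·x^3)·Dx  (order 1).
h: a_k = 4, 32, 144, 640, 2560, 9984, 37632, 139264, 506880, …
ICs: h(0) = 4.

f: a_k = 2, 4, 8, 16, 32, 64, 128, 256, 512, …
h₀=f(r): pull back L_f along r ⇒ L₀.
Derive L from L₀ (diff closure).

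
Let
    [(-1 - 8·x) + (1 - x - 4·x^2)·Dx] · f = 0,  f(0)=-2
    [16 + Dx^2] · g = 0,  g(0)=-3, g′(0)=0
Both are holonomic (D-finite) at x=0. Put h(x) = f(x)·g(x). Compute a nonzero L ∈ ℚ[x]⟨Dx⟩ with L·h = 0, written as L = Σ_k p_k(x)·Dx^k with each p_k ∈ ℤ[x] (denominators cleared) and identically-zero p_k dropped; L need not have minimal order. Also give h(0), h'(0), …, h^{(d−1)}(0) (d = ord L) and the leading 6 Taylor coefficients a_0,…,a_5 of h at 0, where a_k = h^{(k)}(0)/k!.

f: a_k = -2, -2, -10, -18, -58, -130, …
g: a_k = -3, 0, 24, 0, -32, 0, …
L₀ := L_f ⊗_s L_g (sym. prod.), ord ≤ 2.
L = (-8 + 16·x + 64·x^2) + (2 + 16·x)·Dx + (-1 + x + 4·x^2)·Dx^2  (order 2).
h: a_k = 6, 6, -18, 6, -2, 22, …
ICs: h(0) = 6, h′(0) = 6.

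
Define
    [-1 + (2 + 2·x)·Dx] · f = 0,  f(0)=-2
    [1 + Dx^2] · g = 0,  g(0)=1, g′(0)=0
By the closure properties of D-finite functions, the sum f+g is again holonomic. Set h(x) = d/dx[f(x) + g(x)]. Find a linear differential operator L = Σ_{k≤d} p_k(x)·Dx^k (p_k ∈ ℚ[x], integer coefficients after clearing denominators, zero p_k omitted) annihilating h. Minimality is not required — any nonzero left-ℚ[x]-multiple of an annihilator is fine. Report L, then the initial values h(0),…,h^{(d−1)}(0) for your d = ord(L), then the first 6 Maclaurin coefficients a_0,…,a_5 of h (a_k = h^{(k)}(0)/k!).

f: a_k = -2, -1, 1/4, -1/8, 5/64, -7/128, …
g: a_k = 1, 0, -1/2, 0, 1/24, 0, …
Sum ⇒ L₀ = lclm(L_f,L_g) in ℚ(x)⟨Dx⟩.
Derive L from L₀ (diff closure).
L = (-19 - 8·x - 4·x^2) + (-14 - 30·x - 24·x^2 - 8·x^3)·Dx + (-19 - 8·x - 4·x^2)·Dx^2 + (-14 - 30·x - 24·x^2 - 8·x^3)·Dx^3  (order 3).
h: a_k = -1, -1/2, -3/8, 23/48, -35/128, 913/3840, …
ICs: h(0) = -1, h′(0) = -1/2, h′′(0) = -3/4.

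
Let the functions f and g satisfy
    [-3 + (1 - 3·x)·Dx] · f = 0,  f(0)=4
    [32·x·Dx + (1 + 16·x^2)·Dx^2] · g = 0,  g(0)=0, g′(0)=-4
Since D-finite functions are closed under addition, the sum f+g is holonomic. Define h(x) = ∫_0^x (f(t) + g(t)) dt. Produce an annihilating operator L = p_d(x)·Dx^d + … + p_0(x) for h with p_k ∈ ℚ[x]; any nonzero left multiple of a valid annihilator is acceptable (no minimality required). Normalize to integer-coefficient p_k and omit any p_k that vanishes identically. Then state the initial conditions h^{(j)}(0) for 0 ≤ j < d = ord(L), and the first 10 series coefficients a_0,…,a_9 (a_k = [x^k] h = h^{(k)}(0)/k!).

L = (-96 + 1152·x + 4608·x^2)·Dx^2 + (43 - 96·x + 240·x^2 + 4608·x^3)·Dx^3 + (-3 - 7·x - 112·x^3 + 768·x^4)·Dx^4  (order 4).
h: a_k = 0, 4, 4, 12, 97/3, 324/5, 1918/15, 2916/7, 19405/14, 2916, …
ICs: h(0) = 0, h′(0) = 4, h′′(0) = 8, h′′′(0) = 72.

f: a_k = 4, 12, 36, 108, 324, 972, 2916, 8748, 26244, 78732, …
g: a_k = 0, -4, 0, 64/3, 0, -1024/5, 0, 16384/7, 0, -262144/9, …
h₀=f+g: left-lcm gives L₀, ord ≤ 3.
h=∫₀ˣh₀: take L = L₀·Dx.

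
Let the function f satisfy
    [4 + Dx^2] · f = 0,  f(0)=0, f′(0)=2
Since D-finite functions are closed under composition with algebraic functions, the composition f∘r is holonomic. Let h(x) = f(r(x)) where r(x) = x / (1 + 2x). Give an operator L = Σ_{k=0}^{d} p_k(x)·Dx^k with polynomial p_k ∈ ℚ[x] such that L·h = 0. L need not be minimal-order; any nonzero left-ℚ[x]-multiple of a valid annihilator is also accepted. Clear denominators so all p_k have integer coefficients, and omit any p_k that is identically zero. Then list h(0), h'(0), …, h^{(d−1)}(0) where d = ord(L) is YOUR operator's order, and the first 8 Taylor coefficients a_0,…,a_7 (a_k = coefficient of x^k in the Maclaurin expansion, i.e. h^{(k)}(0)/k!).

L = 4 + (4 + 24·x + 48·x^2 + 32·x^3)·Dx + (1 + 8·x + 24·x^2 + 32·x^3 + 16·x^4)·Dx^2  (order 2).
h: a_k = 0, 2, -4, 20/3, -8, 4/15, 40, -55448/315, …
ICs: h(0) = 0, h′(0) = 2.

f: a_k = 0, 2, 0, -4/3, 0, 4/15, 0, -8/315, …
Substitute x→r, Dx→(1/r')Dx; clear ⇒ L₀.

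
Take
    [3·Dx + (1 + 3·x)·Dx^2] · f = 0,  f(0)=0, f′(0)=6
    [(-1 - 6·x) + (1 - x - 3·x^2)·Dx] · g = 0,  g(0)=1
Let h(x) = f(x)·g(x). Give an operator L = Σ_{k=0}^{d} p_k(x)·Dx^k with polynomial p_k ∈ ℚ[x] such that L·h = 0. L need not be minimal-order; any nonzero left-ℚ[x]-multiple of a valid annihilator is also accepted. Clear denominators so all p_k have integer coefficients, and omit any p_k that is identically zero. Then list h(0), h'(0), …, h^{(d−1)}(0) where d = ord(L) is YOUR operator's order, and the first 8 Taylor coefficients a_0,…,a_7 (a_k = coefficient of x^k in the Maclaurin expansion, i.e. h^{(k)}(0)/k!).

L = (9 + 36·x) + (-1 + 21·x + 45·x^2)·Dx + (-1 - 2·x + 6·x^2 + 9·x^3)·Dx^2  (order 2).
h: a_k = 0, 6, -3, 33, -33/2, 1797/10, -564/5, 73581/70, …
ICs: h(0) = 0, h′(0) = 6.

f: a_k = 0, 6, -9, 18, -81/2, 486/5, -243, 4374/7, …
g: a_k = 1, 1, 4, 7, 19, 40, 97, 217, …
L₀ := L_f ⊗_s L_g (sym. prod.), ord ≤ 2.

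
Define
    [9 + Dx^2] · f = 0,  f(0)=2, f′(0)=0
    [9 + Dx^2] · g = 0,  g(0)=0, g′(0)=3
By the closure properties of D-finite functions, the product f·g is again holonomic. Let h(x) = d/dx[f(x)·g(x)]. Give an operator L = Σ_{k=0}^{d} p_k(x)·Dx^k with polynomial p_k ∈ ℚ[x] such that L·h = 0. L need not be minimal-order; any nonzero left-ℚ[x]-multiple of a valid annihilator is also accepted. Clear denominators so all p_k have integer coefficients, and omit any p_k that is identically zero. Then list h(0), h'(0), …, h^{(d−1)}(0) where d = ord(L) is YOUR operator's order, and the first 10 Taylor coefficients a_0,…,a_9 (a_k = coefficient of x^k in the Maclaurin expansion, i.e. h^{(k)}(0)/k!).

f: a_k = 2, 0, -9, 0, 27/4, 0, -81/40, 0, 729/2240, 0, …
g: a_k = 0, 3, 0, -9/2, 0, 81/40, 0, -243/560, 0, 243/4480, …
Product ⇒ symmetric product L₀, ord ≤ 4.
h=h₀': d/dx-closure on L₀ ⇒ L.
L = 36 + Dx^2  (order 2).
h: a_k = 6, 0, -108, 0, 324, 0, -1944/5, 0, 8748/35, 0, …
ICs: h(0) = 6, h′(0) = 0.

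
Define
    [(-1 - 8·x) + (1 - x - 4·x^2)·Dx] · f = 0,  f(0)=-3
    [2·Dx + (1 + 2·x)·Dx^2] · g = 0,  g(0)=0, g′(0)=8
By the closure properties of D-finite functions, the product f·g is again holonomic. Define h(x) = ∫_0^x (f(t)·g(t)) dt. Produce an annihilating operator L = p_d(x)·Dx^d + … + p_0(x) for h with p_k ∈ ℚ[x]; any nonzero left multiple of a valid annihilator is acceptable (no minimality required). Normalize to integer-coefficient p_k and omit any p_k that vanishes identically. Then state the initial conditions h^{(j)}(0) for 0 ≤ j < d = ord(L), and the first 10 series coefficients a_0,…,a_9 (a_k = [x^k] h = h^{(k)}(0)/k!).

L = (10 + 32·x)·Dx + (22·x + 40·x^2)·Dx^2 + (-1 - x + 6·x^2 + 8·x^3)·Dx^3  (order 3).
h: a_k = 0, 0, -12, 0, -32, -16, -1672/15, -4304/35, -3286/7, -79504/105, …
ICs: h(0) = 0, h′(0) = 0, h′′(0) = -24.

f: a_k = -3, -3, -15, -27, -87, -195, -543, -1323, -3495, -8787, …
g: a_k = 0, 8, -8, 32/3, -16, 128/5, -128/3, 512/7, -128, 2048/9, …
L₀ := L_f ⊗_s L_g (sym. prod.), ord ≤ 2.
h=∫h₀ ⇒ L = L₀·Dx.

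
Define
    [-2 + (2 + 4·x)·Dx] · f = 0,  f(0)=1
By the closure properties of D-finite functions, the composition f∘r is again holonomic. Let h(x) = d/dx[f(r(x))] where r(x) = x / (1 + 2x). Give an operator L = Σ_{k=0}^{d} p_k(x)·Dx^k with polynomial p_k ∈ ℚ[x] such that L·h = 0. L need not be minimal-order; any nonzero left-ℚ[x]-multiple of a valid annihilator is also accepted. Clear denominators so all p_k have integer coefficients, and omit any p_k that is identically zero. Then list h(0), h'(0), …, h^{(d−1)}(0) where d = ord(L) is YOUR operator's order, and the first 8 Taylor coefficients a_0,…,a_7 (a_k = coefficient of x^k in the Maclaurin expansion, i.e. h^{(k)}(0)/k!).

L = (-5 - 16·x) + (-1 - 6·x - 8·x^2)·Dx  (order 1).
h: a_k = 1, -5, 39/2, -141/2, 1995/8, -7059/8, 50435/16, -182461/16, …
ICs: h(0) = 1.

f: a_k = 1, 1, -1/2, 1/2, -5/8, 7/8, -21/16, 33/16, …
L₀ from L_f via x↦r, Dx↦r'^{-1}Dx.
Derive L from L₀ (diff closure).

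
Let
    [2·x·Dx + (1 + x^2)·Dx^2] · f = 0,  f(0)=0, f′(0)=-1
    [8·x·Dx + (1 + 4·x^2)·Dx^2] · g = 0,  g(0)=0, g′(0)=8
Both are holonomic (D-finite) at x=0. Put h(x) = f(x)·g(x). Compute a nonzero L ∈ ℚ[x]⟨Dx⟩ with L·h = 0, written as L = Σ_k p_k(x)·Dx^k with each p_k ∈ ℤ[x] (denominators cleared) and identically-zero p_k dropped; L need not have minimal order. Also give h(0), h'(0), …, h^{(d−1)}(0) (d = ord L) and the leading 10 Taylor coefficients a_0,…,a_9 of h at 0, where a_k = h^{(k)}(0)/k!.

L = (-96·x - 800·x^3 - 1024·x^5 + 640·x^7 + 1536·x^9)·Dx + (-20 - 412·x^2 - 1440·x^4 - 896·x^6 + 2240·x^8 + 2304·x^10)·Dx^2 + (-40·x - 280·x^3 - 480·x^5 + 272·x^7 + 1280·x^9 + 768·x^11)·Dx^3 + (-1 - 10·x^2 - 29·x^4 + 116·x^8 + 160·x^10 + 64·x^12)·Dx^4  (order 4).
h: a_k = 0, 0, -8, 0, 40/3, 0, -1384/45, 0, 1784/21, 0, …
ICs: h(0) = 0, h′(0) = 0, h′′(0) = -16, h′′′(0) = 0.

f: a_k = 0, -1, 0, 1/3, 0, -1/5, 0, 1/7, 0, -1/9, …
g: a_k = 0, 8, 0, -32/3, 0, 128/5, 0, -512/7, 0, 2048/9, …
L₀ := L_f ⊗_s L_g (sym. prod.), ord ≤ 4.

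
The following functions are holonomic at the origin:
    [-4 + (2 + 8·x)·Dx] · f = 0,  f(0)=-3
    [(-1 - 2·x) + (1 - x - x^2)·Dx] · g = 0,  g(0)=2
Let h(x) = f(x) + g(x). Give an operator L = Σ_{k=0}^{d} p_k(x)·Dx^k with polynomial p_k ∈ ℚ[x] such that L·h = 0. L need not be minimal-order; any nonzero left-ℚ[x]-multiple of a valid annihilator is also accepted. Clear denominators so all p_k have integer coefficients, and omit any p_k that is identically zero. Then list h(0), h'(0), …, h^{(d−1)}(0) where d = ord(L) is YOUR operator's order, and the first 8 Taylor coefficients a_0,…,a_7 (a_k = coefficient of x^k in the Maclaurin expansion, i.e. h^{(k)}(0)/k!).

f: a_k = -3, -6, 6, -12, 30, -84, 252, -792, …
g: a_k = 2, 2, 4, 6, 10, 16, 26, 42, …
f+g: L₀ = lclm(L_f,L_g), ord ≤ 1+1.
L = (12 + 48·x + 48·x^2 + 40·x^3) + (-8 - 30·x - 114·x^2 - 152·x^3 - 100·x^4)·Dx + (-1 + 5·x + 39·x^2 - 6·x^3 - 82·x^4 - 40·x^5)·Dx^2  (order 2).
h: a_k = -1, -4, 10, -6, 40, -68, 278, -750, …
ICs: h(0) = -1, h′(0) = -4.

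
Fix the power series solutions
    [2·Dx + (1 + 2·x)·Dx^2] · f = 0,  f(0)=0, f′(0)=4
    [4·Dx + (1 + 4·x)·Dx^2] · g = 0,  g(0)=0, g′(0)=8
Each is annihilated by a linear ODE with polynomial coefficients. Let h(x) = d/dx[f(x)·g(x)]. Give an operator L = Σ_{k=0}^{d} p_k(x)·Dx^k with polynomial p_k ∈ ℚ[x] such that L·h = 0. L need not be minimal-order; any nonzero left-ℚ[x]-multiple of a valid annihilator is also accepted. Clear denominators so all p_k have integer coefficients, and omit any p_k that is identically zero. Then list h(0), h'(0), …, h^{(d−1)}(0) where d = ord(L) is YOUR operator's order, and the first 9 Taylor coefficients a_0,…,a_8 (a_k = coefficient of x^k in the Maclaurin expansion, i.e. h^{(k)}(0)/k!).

f: a_k = 0, 4, -4, 16/3, -8, 64/5, -64/3, 256/7, -64, …
g: a_k = 0, 8, -16, 128/3, -128, 2048/5, -4096/3, 32768/7, -16384, …
L₀ := L_f ⊗_s L_g (sym. prod.), ord ≤ 4.
h=h₀': d/dx-closure on L₀ ⇒ L.
L = (160 + 768·x + 1024·x^2) + (264 + 2144·x + 5760·x^2 + 5120·x^3)·Dx + (64 + 720·x + 2976·x^2 + 5376·x^3 + 3584·x^4)·Dx^2 + (3 + 44·x + 252·x^2 + 704·x^3 + 960·x^4 + 512·x^5)·Dx^3  (order 3).
h: a_k = 0, 64, -288, 3328/3, -4160, 234752/15, -297472/5, 4800512/21, -31016448/35, …
ICs: h(0) = 0, h′(0) = 64, h′′(0) = -576.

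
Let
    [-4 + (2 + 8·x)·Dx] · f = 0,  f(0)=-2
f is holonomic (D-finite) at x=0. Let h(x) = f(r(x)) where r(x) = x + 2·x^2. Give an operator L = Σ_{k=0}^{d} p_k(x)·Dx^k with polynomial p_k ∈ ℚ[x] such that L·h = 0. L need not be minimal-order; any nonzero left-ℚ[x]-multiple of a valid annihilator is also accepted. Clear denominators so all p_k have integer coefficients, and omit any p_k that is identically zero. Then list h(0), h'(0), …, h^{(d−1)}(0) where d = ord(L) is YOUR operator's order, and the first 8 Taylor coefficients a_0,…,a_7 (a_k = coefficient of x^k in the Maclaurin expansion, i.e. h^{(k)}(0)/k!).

L = (-2 - 8·x) + (1 + 4·x + 8·x^2)·Dx  (order 1).
h: a_k = -2, -4, -4, 8, -12, 8, 24, -112, …
ICs: h(0) = -2.

f: a_k = -2, -4, 4, -8, 20, -56, 168, -528, …
Substitute x→r, Dx→(1/r')Dx; clear ⇒ L₀.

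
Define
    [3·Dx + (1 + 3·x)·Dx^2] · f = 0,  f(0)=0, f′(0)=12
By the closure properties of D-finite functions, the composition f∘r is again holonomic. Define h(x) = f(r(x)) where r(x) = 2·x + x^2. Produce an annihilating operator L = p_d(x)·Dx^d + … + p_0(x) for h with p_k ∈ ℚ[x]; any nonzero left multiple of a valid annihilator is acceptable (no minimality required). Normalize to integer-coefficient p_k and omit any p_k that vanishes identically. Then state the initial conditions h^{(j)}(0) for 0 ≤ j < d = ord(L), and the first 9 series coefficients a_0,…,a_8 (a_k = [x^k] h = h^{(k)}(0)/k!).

L = (5 + 6·x + 3·x^2)·Dx + (1 + 7·x + 9·x^2 + 3·x^3)·Dx^2  (order 2).
h: a_k = 0, 24, -60, 216, -882, 19224/5, -17460, 570888/7, -388881, …
ICs: h(0) = 0, h′(0) = 24.

f: a_k = 0, 12, -18, 36, -81, 972/5, -486, 8748/7, -6561/2, …
L₀ from L_f via x↦r, Dx↦r'^{-1}Dx.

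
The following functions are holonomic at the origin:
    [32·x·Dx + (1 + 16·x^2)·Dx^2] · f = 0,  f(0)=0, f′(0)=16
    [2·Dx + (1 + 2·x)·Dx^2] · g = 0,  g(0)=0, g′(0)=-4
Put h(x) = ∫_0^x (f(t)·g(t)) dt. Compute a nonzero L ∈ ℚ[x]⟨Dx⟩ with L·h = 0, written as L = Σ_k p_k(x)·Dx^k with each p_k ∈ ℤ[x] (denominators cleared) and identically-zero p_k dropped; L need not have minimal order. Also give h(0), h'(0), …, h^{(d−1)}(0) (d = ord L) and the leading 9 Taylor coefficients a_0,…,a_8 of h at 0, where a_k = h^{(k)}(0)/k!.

f: a_k = 0, 16, 0, -256/3, 0, 4096/5, 0, -65536/7, 0, …
g: a_k = 0, -4, 4, -16/3, 8, -64/5, 64/3, -256/7, 64, …
Sym-product of L_f,L_g gives L₀ (≤ ord 4).
Integrate: L := L₀·Dx.
L = (2304 + 8960·x + 114688·x^2 + 552960·x^3 + 983040·x^4 + 851968·x^5 + 1048576·x^7)·Dx^2 + (1032 + 14720·x + 111872·x^2 + 616448·x^3 + 1884160·x^4 + 3047424·x^5 + 2293760·x^6 + 1572864·x^7 + 3670016·x^8)·Dx^3 + (72 + 2512·x + 19968·x^2 + 99072·x^3 + 393216·x^4 + 1019904·x^5 + 1572864·x^6 + 1376256·x^7 + 1572864·x^8 + 2097152·x^9)·Dx^4 + (17 + 132·x + 964·x^2 + 4864·x^3 + 18432·x^4 + 55296·x^5 + 129024·x^6 + 196608·x^7 + 196608·x^8 + 262144·x^9 + 262144·x^10)·Dx^5  (order 5).
h: a_k = 0, 0, 0, -64/3, 16, 256/5, -320/9, -19456/45, 5504/15, …
ICs: h(0) = 0, h′(0) = 0, h′′(0) = 0, h′′′(0) = -128, h′′′′(0) = 384.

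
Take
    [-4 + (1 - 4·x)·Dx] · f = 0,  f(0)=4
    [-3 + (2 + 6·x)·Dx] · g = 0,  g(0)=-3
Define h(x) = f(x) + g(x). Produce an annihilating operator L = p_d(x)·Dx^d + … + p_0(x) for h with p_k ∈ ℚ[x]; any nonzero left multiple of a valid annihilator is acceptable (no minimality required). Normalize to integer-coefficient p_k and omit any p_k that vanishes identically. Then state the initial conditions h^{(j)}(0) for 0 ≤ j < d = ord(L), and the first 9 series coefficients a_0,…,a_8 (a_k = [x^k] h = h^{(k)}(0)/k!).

L = (-228 - 432·x) + (137 + 696·x + 1296·x^2)·Dx + (-10 - 62·x + 192·x^2 + 864·x^3)·Dx^2  (order 2).
h: a_k = 1, 23/2, 539/8, 4015/16, 132287/128, 1043473/256, 16823143/1024, 134001215/2048, 8598378599/32768, …
ICs: h(0) = 1, h′(0) = 23/2.

f: a_k = 4, 16, 64, 256, 1024, 4096, 16384, 65536, 262144, …
g: a_k = -3, -9/2, 27/8, -81/16, 1215/128, -5103/256, 45927/1024, -216513/2048, 8444007/32768, …
L₀ := lclm(L_f,L_g); ord L₀ ≤ 1+1.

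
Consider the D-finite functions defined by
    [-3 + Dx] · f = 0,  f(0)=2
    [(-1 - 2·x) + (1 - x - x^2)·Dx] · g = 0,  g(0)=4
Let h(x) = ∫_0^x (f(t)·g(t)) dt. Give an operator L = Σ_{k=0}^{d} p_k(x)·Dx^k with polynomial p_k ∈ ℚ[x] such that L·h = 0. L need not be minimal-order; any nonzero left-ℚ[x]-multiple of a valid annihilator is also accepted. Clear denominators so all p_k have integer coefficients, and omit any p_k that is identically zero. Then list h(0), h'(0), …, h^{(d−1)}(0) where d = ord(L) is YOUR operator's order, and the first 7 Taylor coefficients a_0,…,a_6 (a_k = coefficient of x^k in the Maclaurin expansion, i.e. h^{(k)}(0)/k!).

f: a_k = 2, 6, 9, 9, 27/4, 81/20, 81/40, …
g: a_k = 4, 4, 8, 12, 20, 32, 52, …
Product ⇒ symmetric product L₀, ord ≤ 1.
h=∫h₀ ⇒ L = L₀·Dx.
L = (4 - x - 3·x^2)·Dx + (-1 + x + x^2)·Dx^2  (order 2).
h: a_k = 0, 8, 16, 76/3, 36, 247/5, 1018/15, …
ICs: h(0) = 0, h′(0) = 8.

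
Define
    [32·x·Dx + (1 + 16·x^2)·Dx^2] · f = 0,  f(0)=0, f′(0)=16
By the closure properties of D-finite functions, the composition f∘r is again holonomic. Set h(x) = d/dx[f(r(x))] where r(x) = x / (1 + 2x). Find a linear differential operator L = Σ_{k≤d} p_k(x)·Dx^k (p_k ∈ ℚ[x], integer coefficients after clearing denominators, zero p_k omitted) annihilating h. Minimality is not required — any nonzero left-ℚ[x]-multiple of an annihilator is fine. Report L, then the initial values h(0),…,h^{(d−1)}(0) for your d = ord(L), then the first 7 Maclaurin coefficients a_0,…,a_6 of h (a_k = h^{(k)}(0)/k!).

L = (4 + 40·x) + (1 + 4·x + 20·x^2)·Dx  (order 1).
h: a_k = 16, -64, -64, 1536, -4864, -11264, 142336, …
ICs: h(0) = 16.

f: a_k = 0, 16, 0, -256/3, 0, 4096/5, 0, …
h₀=f(r): pull back L_f along r ⇒ L₀.
Derive L from L₀ (diff closure).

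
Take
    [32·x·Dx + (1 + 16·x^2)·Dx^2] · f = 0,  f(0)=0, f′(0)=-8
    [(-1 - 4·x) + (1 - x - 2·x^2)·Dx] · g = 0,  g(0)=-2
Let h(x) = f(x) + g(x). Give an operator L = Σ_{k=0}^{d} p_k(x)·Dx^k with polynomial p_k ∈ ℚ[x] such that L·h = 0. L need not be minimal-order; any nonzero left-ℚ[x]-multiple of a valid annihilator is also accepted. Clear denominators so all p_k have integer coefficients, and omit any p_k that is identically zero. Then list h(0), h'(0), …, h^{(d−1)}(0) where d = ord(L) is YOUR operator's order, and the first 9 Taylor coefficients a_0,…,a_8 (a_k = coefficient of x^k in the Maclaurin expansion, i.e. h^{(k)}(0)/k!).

L = (96 - 384·x - 6912·x^2 - 15360·x^3 - 40704·x^4 - 12288·x^6)·Dx + (-31 - 104·x + 392·x^2 - 736·x^3 - 14912·x^4 - 27904·x^5 - 3072·x^6 - 12288·x^7)·Dx^2 + (3 + 19·x + 128·x^2 + 152·x^3 + 1128·x^4 - 2496·x^5 - 2560·x^6 - 1024·x^7 - 2048·x^8)·Dx^3  (order 3).
h: a_k = -2, -10, -6, 98/3, -22, -2258/5, -86, 31578/7, -342, …
ICs: h(0) = -2, h′(0) = -10, h′′(0) = -12.

f: a_k = 0, -8, 0, 128/3, 0, -2048/5, 0, 32768/7, 0, …
g: a_k = -2, -2, -6, -10, -22, -42, -86, -170, -342, …
h₀=f+g: left-lcm gives L₀, ord ≤ 3.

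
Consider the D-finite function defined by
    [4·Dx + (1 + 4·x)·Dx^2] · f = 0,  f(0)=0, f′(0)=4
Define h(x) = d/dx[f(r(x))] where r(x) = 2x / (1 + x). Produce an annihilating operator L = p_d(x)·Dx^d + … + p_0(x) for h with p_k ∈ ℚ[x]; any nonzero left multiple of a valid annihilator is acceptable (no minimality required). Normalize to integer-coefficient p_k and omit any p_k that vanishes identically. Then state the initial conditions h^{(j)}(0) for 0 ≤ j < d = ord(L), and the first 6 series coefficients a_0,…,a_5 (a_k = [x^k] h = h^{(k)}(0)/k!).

f: a_k = 0, 4, -8, 64/3, -64, 1024/5, …
L₀ from L_f via x↦r, Dx↦r'^{-1}Dx.
h=h₀': d/dx-closure on L₀ ⇒ L.
L = (10 + 18·x) + (1 + 10·x + 9·x^2)·Dx  (order 1).
h: a_k = 8, -80, 728, -6560, 59048, -531440, …
ICs: h(0) = 8.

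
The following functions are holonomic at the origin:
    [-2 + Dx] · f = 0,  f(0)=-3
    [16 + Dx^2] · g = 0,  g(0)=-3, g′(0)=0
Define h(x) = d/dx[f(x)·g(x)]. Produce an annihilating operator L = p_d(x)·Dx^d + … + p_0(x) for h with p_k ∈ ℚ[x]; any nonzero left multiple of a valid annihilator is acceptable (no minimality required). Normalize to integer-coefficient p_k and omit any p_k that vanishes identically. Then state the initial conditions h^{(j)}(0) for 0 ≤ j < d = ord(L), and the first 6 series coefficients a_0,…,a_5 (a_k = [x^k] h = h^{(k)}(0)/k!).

f: a_k = -3, -6, -6, -4, -2, -4/5, …
g: a_k = -3, 0, 24, 0, -32, 0, …
L₀ := L_f ⊗_s L_g (sym. prod.), ord ≤ 2.
Differentiate: ansatz ord ≤ ord L₀ ⇒ L.
L = 20 - 4·Dx + Dx^2  (order 2).
h: a_k = 18, -108, -396, -168, 492, 2808/5, …
ICs: h(0) = 18, h′(0) = -108.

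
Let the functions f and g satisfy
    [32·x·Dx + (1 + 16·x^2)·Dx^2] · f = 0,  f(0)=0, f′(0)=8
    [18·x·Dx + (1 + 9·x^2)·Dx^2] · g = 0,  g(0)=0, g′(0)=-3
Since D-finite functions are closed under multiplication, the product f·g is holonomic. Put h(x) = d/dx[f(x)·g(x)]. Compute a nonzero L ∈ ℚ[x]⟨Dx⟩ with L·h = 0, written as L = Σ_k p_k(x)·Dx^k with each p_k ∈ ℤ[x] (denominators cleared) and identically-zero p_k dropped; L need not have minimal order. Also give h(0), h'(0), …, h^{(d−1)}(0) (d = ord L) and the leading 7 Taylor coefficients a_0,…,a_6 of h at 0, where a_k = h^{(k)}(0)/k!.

f: a_k = 0, 8, 0, -128/3, 0, 2048/5, 0, …
g: a_k = 0, -3, 0, 9, 0, -243/5, 0, …
Sym-product of L_f,L_g gives L₀ (≤ ord 4).
h=h₀': d/dx-closure on L₀ ⇒ L.
L = (-3456·x - 144000·x^3 - 1327104·x^5 + 4147200·x^7 + 71663616·x^9) + (-100 - 11532·x^2 - 259200·x^4 - 1161216·x^6 + 14515200·x^8 + 107495424·x^10)·Dx + (-200·x - 7880·x^3 - 86400·x^5 + 194112·x^7 + 8294400·x^9 + 35831808·x^11)·Dx^2 + (-1 - 50·x^2 - 769·x^4 + 110736·x^8 + 1036800·x^10 + 2985984·x^12)·Dx^3  (order 3).
h: a_k = 0, -48, 0, 800, 0, -60048/5, 0, …
ICs: h(0) = 0, h′(0) = -48, h′′(0) = 0.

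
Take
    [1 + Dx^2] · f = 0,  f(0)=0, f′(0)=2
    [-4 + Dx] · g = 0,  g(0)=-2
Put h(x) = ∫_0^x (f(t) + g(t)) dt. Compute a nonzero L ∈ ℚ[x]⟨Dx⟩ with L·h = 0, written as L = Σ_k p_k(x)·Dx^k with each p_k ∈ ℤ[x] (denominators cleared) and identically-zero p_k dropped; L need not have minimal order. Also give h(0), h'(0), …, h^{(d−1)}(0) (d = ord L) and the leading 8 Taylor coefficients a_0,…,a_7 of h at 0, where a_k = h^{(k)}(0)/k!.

L = -4·Dx + Dx^2 - 4·Dx^3 + Dx^4  (order 4).
h: a_k = 0, -2, -3, -16/3, -65/12, -64/15, -341/120, -512/315, …
ICs: h(0) = 0, h′(0) = -2, h′′(0) = -6, h′′′(0) = -32.

f: a_k = 0, 2, 0, -1/3, 0, 1/60, 0, -1/2520, …
g: a_k = -2, -8, -16, -64/3, -64/3, -256/15, -512/45, -2048/315, …
Weyl lclm of L_f,L_g ⇒ L₀ (ord ≤ 3).
h=∫₀ˣh₀: take L = L₀·Dx.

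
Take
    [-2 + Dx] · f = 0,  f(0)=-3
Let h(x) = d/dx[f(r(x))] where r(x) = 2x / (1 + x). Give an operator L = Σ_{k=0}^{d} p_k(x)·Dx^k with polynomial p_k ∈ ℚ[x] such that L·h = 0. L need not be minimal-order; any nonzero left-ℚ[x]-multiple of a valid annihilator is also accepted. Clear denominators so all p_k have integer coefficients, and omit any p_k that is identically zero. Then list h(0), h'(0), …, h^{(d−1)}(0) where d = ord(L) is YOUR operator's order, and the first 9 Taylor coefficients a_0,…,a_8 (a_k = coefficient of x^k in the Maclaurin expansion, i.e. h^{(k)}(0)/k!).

L = (2 - 2·x) + (-1 - 2·x - x^2)·Dx  (order 1).
h: a_k = -12, -24, 12, 16, -28, 88/5, 68/15, -2528/105, 3316/105, …
ICs: h(0) = -12.

f: a_k = -3, -6, -6, -4, -2, -4/5, -4/15, -8/105, -2/105, …
h₀=f(r): pull back L_f along r ⇒ L₀.
h₀' ⇒ L via d/dx closure of L₀.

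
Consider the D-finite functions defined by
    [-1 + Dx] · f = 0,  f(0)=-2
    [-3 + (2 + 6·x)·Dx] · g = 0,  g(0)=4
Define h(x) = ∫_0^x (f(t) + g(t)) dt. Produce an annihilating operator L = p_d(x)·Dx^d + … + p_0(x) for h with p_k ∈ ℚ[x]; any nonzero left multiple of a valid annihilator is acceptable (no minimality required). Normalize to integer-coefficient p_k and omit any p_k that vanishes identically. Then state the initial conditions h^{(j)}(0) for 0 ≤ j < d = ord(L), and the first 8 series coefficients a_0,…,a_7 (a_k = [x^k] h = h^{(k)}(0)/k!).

L = (15 + 18·x)·Dx + (-13 - 24·x - 36·x^2)·Dx^2 + (-2 + 6·x + 36·x^2)·Dx^3  (order 3).
h: a_k = 0, 2, 2, -11/6, 77/48, -1223/480, 25499/5760, -688937/80640, …
ICs: h(0) = 0, h′(0) = 2, h′′(0) = 4.

f: a_k = -2, -2, -1, -1/3, -1/12, -1/60, -1/360, -1/2520, …
g: a_k = 4, 6, -9/2, 27/4, -405/32, 1701/64, -15309/256, 72171/512, …
L₀ := lclm(L_f,L_g); ord L₀ ≤ 1+1.
h=∫₀ˣh₀: take L = L₀·Dx.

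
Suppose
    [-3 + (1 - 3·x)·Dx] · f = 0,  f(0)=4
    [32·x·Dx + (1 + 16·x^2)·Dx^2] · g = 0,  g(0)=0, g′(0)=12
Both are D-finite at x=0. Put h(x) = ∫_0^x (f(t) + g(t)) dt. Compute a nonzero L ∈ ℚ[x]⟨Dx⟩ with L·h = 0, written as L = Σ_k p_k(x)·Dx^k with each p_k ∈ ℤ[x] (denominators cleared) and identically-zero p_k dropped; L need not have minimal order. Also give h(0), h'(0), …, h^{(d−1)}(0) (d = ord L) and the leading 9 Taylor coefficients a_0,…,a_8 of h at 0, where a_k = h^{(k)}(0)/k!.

L = (-96 + 1152·x + 4608·x^2)·Dx^2 + (43 - 96·x + 240·x^2 + 4608·x^3)·Dx^3 + (-3 - 7·x - 112·x^3 + 768·x^4)·Dx^4  (order 4).
h: a_k = 0, 4, 12, 12, 11, 324/5, 1322/5, 2916/7, 3021/14, …
ICs: h(0) = 0, h′(0) = 4, h′′(0) = 24, h′′′(0) = 72.

f: a_k = 4, 12, 36, 108, 324, 972, 2916, 8748, 26244, …
g: a_k = 0, 12, 0, -64, 0, 3072/5, 0, -49152/7, 0, …
h₀=f+g: left-lcm gives L₀, ord ≤ 3.
h=∫₀ˣh₀: take L = L₀·Dx.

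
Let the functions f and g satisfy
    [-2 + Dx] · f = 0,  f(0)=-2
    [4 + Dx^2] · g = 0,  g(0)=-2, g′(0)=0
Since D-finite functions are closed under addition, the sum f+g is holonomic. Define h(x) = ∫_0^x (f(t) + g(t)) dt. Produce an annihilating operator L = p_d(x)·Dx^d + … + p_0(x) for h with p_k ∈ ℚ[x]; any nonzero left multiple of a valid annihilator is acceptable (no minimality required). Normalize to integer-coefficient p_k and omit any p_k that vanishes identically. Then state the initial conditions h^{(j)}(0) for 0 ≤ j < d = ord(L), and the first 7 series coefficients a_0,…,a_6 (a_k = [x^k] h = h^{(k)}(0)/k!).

f: a_k = -2, -4, -4, -8/3, -4/3, -8/15, -8/45, …
g: a_k = -2, 0, 4, 0, -4/3, 0, 8/45, …
h₀=f+g: left-lcm gives L₀, ord ≤ 3.
Integrate: L := L₀·Dx.
L = -8·Dx + 4·Dx^2 - 2·Dx^3 + Dx^4  (order 4).
h: a_k = 0, -4, -2, 0, -2/3, -8/15, -4/45, …
ICs: h(0) = 0, h′(0) = -4, h′′(0) = -4, h′′′(0) = 0.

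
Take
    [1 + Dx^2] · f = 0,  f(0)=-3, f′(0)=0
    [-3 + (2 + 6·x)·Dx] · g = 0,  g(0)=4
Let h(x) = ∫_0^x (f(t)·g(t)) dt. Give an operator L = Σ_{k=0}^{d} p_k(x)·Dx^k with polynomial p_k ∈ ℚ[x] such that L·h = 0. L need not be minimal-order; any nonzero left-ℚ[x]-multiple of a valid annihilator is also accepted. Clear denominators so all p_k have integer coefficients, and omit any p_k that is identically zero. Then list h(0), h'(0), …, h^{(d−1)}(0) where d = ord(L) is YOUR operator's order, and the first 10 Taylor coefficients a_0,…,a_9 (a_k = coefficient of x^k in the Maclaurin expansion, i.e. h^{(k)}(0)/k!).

L = (31 + 24·x + 36·x^2)·Dx + (-12 - 36·x)·Dx^2 + (4 + 24·x + 36·x^2)·Dx^3  (order 3).
h: a_k = 0, -12, -9, 13/2, -45/16, 983/160, -1501/128, 618229/26880, -982601/20480, 810807791/7741440, …
ICs: h(0) = 0, h′(0) = -12, h′′(0) = -18.

f: a_k = -3, 0, 3/2, 0, -1/8, 0, 1/240, 0, -1/13440, 0, …
g: a_k = 4, 6, -9/2, 27/4, -405/32, 1701/64, -15309/256, 72171/512, -2814669/8192, 14073345/16384, …
h₀=f·g: eliminate ⇒ L₀, order ≤ 2·1.
h=∫h₀ ⇒ L = L₀·Dx.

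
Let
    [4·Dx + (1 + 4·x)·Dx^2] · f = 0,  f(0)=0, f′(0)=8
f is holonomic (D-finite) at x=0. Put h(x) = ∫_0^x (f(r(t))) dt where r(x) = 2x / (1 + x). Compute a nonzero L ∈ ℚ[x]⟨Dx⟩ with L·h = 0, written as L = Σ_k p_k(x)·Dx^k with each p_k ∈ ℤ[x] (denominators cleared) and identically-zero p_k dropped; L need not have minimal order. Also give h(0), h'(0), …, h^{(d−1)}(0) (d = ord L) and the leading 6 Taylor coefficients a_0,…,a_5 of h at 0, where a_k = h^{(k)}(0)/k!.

L = (10 + 18·x)·Dx^2 + (1 + 10·x + 9·x^2)·Dx^3  (order 3).
h: a_k = 0, 0, 8, -80/3, 364/3, -656, …
ICs: h(0) = 0, h′(0) = 0, h′′(0) = 16.

f: a_k = 0, 8, -16, 128/3, -128, 2048/5, …
f∘r: x↦r, Dx↦Dx/r' in L_f ⇒ L₀.
h=∫h₀ ⇒ L = L₀·Dx.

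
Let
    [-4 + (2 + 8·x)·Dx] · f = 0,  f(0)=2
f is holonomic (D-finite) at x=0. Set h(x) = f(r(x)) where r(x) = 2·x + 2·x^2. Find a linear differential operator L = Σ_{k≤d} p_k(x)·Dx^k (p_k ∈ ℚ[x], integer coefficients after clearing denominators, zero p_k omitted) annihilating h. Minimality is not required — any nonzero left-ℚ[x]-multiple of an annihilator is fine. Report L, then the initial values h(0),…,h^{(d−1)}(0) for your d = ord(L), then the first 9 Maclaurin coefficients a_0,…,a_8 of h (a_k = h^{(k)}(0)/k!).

L = (-4 - 8·x) + (1 + 8·x + 8·x^2)·Dx  (order 1).
h: a_k = 2, 8, -8, 32, -144, 704, -3648, 19712, -109888, …
ICs: h(0) = 2.

f: a_k = 2, 4, -4, 8, -20, 56, -168, 528, -1716, …
Substitute x→r, Dx→(1/r')Dx; clear ⇒ L₀.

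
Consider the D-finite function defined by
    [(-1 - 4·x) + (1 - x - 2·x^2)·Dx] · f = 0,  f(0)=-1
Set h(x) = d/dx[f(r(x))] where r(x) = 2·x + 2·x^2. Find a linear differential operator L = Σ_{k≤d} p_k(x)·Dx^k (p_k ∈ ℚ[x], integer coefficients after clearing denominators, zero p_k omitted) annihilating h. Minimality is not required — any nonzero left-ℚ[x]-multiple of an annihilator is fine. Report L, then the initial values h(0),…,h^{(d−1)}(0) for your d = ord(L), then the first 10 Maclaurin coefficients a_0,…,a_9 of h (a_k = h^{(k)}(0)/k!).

f: a_k = -1, -1, -3, -5, -11, -21, -43, -85, -171, -341, …
L₀ from L_f via x↦r, Dx↦r'^{-1}Dx.
Differentiate: ansatz ord ≤ ord L₀ ⇒ L.
L = (14 + 108·x + 444·x^2 + 1312·x^3 + 2256·x^4 + 1920·x^5 + 640·x^6) + (-1 - 8·x + 6·x^2 + 148·x^3 + 440·x^4 + 624·x^5 + 448·x^6 + 128·x^7)·Dx  (order 1).
h: a_k = -2, -28, -192, -1232, -7480, -43248, -243712, -1344896, -7305120, -39192000, …
ICs: h(0) = -2.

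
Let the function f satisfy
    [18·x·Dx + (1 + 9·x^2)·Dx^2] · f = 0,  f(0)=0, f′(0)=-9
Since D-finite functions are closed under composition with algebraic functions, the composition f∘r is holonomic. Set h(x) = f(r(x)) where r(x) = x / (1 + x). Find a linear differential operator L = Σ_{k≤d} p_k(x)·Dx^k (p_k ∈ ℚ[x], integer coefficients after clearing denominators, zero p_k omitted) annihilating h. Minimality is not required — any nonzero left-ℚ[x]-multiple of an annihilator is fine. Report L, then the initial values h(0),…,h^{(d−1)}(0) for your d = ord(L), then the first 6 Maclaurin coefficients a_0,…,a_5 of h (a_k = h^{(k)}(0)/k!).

L = (2 + 20·x)·Dx + (1 + 2·x + 10·x^2)·Dx^2  (order 2).
h: a_k = 0, -9, 9, 18, -72, 36/5, …
ICs: h(0) = 0, h′(0) = -9.

f: a_k = 0, -9, 0, 27, 0, -729/5, …
Change of var in L_f (x↦r) gives L₀.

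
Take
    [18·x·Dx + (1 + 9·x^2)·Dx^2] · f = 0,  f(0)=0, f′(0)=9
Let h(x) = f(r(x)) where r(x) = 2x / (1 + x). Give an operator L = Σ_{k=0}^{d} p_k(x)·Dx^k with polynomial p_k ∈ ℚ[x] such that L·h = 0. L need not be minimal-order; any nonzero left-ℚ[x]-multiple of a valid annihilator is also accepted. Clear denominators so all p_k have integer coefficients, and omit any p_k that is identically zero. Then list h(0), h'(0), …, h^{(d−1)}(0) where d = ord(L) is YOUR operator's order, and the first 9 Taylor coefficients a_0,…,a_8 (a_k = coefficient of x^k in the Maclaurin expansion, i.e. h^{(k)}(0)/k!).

L = (2 + 74·x)·Dx + (1 + 2·x + 37·x^2)·Dx^2  (order 2).
h: a_k = 0, 18, -18, -198, 630, 16938/5, -21186, -372474/7, 681030, …
ICs: h(0) = 0, h′(0) = 18.

f: a_k = 0, 9, 0, -27, 0, 729/5, 0, -6561/7, 0, …
L₀ from L_f via x↦r, Dx↦r'^{-1}Dx.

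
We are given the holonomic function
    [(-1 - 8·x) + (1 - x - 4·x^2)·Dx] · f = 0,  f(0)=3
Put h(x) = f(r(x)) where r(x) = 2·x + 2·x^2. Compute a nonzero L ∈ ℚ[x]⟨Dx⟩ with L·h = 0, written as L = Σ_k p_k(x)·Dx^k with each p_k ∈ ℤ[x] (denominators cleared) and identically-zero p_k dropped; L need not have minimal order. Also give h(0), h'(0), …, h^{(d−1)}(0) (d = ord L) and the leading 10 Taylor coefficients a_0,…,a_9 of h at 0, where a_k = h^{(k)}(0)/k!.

L = (2 + 36·x + 96·x^2 + 64·x^3) + (-1 + 2·x + 18·x^2 + 32·x^3 + 16·x^4)·Dx  (order 1).
h: a_k = 3, 6, 66, 336, 2100, 12456, 74520, 445824, 2665200, 15939168, …
ICs: h(0) = 3.

f: a_k = 3, 3, 15, 27, 87, 195, 543, 1323, 3495, 8787, …
h₀=f(r): pull back L_f along r ⇒ L₀.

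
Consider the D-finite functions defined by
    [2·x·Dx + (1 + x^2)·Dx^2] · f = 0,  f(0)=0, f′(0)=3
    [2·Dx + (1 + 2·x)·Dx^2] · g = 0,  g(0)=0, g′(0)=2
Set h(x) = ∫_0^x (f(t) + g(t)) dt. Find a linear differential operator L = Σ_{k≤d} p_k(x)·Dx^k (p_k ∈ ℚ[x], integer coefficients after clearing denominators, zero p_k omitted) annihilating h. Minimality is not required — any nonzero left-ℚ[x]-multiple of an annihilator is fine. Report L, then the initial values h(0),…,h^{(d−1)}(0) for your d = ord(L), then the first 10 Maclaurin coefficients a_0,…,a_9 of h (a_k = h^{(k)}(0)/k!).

L = (-2 - 12·x + 6·x^2 + 4·x^3)·Dx^2 + (-5 - 4·x - 9·x^2 + 12·x^3 + 8·x^4)·Dx^3 + (-1 - x + 2·x^2 + x^3 + 3·x^4 + 2·x^5)·Dx^4  (order 4).
h: a_k = 0, 0, 5/2, -2/3, 5/12, -4/5, 7/6, -32/21, 125/56, -32/9, …
ICs: h(0) = 0, h′(0) = 0, h′′(0) = 5, h′′′(0) = -4.

f: a_k = 0, 3, 0, -1, 0, 3/5, 0, -3/7, 0, 1/3, …
g: a_k = 0, 2, -2, 8/3, -4, 32/5, -32/3, 128/7, -32, 512/9, …
f+g: L₀ = lclm(L_f,L_g), ord ≤ 2+2.
∫: right-multiply L₀ by Dx.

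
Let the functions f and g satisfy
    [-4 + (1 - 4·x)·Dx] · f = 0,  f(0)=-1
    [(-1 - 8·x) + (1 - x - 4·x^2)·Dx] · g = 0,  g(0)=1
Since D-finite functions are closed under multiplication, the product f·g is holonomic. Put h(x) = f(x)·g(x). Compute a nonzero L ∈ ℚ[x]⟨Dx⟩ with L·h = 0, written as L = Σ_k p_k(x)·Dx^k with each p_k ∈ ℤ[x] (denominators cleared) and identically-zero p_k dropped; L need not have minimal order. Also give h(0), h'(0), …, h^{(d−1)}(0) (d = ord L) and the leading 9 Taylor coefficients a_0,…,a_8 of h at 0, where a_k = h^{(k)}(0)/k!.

L = (-5 + 48·x^2) + (1 - 5·x + 16·x^3)·Dx  (order 1).
h: a_k = -1, -5, -25, -109, -465, -1925, -7881, -31965, -129025, …
ICs: h(0) = -1.

f: a_k = -1, -4, -16, -64, -256, -1024, -4096, -16384, -65536, …
g: a_k = 1, 1, 5, 9, 29, 65, 181, 441, 1165, …
Product ⇒ symmetric product L₀, ord ≤ 1.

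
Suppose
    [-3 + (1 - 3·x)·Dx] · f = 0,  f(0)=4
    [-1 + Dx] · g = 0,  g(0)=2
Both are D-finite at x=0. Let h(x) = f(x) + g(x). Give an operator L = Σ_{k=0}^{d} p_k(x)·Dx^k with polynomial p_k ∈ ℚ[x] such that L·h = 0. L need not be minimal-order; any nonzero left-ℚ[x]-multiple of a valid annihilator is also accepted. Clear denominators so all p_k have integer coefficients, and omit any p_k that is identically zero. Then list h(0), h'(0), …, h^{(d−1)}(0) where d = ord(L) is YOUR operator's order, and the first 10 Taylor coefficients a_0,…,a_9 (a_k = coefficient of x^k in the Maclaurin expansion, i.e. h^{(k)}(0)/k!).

f: a_k = 4, 12, 36, 108, 324, 972, 2916, 8748, 26244, 78732, …
g: a_k = 2, 2, 1, 1/3, 1/12, 1/60, 1/360, 1/2520, 1/20160, 1/181440, …
Weyl lclm of L_f,L_g ⇒ L₀ (ord ≤ 2).
L = (-15 - 9·x) + (17 + 6·x - 9·x^2)·Dx + (-2 + 3·x + 9·x^2)·Dx^2  (order 2).
h: a_k = 6, 14, 37, 325/3, 3889/12, 58321/60, 1049761/360, 22044961/2520, 529079041/20160, 14285134081/181440, …
ICs: h(0) = 6, h′(0) = 14.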